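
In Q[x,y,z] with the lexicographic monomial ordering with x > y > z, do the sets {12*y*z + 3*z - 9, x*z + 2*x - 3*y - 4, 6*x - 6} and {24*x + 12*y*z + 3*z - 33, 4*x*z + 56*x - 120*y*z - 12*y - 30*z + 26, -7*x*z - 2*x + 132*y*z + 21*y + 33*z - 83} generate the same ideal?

Equality of ideals is decidable: compute both reduced Gröbner bases (unique for the ordering) and check whether they agree.
Buchberger on the first generating set:
f_1 = 12*y*z + 3*z - 9, LT = y*z.
f_2 = x*z + 2*x - 3*y - 4, LT = x*z.
f_3 = 6*x - 6, LT = x.

S(f_1,f_2): lcm = x*y*z. S = -2*x*y + 1/4*x*z - 3/4*x + 3*y**2 + 4*y.
  reduce S modulo (f_1, f_2, f_3):
  remainder 3*y**2 + 11/4*y - 1/4 ≠ 0; add g_4 = 3*y**2 + 11/4*y - 1/4 to the basis.

S(f_2,f_3): lcm = x*z. S = 2*x - 3*y + z - 4.
  reduce S modulo (f_1, f_2, f_3, g_4):
  remainder -3*y + z - 2 ≠ 0; add g_5 = -3*y + z - 2 to the basis.

S(f_1,g_5): lcm = y*z. S = 1/3*z**2 - 5/12*z - 3/4.
  reduce S modulo (f_1, f_2, f_3, g_4, g_5):
  remainder 1/3*z**2 - 5/12*z - 3/4 ≠ 0; add g_6 = 1/3*z**2 - 5/12*z - 3/4 to the basis.

The other S-polynomials (S(f_1,f_3), S(f_1,g_4), S(f_2,g_4), S(f_3,g_4), S(f_2,g_5), S(f_3,g_5), S(g_4,g_5), S(f_1,g_6), S(f_2,g_6), S(f_3,g_6), S(g_4,g_6), S(g_5,g_6)) all reduce to 0 modulo the current basis, so we have a Gröbner basis.
Inter-reduce: drop elements whose leading term is divisible by another's, tail-reduce, and make monic.
Reduced Gröbner basis: {x - 1, y - 1/3*z + 2/3, z**2 - 5/4*z - 9/4}.

Buchberger on the second generating set:
h_1 = 24*x + 12*y*z + 3*z - 33, LT = x.
h_2 = 4*x*z + 56*x - 120*y*z - 12*y - 30*z + 26, LT = x*z.
h_3 = -7*x*z - 2*x + 132*y*z + 21*y + 33*z - 83, LT = x*z.

S(h_1,h_2): lcm = x*z. S = -14*x + 1/2*y*z**2 + 30*y*z + 3*y + 1/8*z**2 + 49/8*z - 13/2.
  reduce S modulo (h_1, h_2, h_3):
  remainder 1/2*y*z**2 + 37*y*z + 3*y + 1/8*z**2 + 63/8*z - 103/4 ≠ 0; add k_4 = 1/2*y*z**2 + 37*y*z + 3*y + 1/8*z**2 + 63/8*z - 103/4 to the basis.

S(h_1,h_3): lcm = x*z. S = -2/7*x + 1/2*y*z**2 + 132/7*y*z + 3*y + 1/8*z**2 + 187/56*z - 83/7.
  reduce S modulo (h_1, h_2, h_3, k_4):
  remainder -18*y*z - 9/2*z + 27/2 ≠ 0; add k_5 = -18*y*z - 9/2*z + 27/2 to the basis.

S(h_3,k_4): lcm = x*y*z**2. S = -516/7*x*y*z - 6*x*y - 1/4*x*z**2 - 63/4*x*z + 103/2*x - 132/7*y**2*z**2 - 3*y**2*z - 33/7*y*z**2 + 83/7*y*z.
  reduce S modulo (h_1, h_2, h_3, k_4, k_5):
  remainder -108*y**2 - 72*y - 9*z + 27 ≠ 0; add k_6 = -108*y**2 - 72*y - 9*z + 27 to the basis.

S(h_2,k_5): lcm = x*y*z. S = 14*x*y - 1/4*x*z + 3/4*x - 30*y**2*z - 3*y**2 - 15/2*y*z + 13/2*y.
  reduce S modulo (h_1, h_2, h_3, k_4, k_5, k_6):
  remainder -3/4*y + 1/4*z - 1/2 ≠ 0; add k_7 = -3/4*y + 1/4*z - 1/2 to the basis.

S(k_4,k_6): lcm = y**2*z**2. S = 74*y**2*z + 6*y**2 - 5/12*y*z**2 + 63/4*y*z - 103/2*y - 1/12*z**3 + 1/4*z**2.
  reduce S modulo (h_1, h_2, h_3, k_4, k_5, k_6, k_7):
  remainder -1/12*z**3 + 17/48*z**2 - 1/8*z - 9/16 ≠ 0; add k_8 = -1/12*z**3 + 17/48*z**2 - 1/8*z - 9/16 to the basis.

S(k_5,k_6): lcm = y**2*z. S = -5/12*y*z - 3/4*y - 1/12*z**2 + 1/4*z.
  reduce S modulo (h_1, h_2, h_3, k_4, k_5, k_6, k_7, k_8):
  remainder -1/12*z**2 + 5/48*z + 3/16 ≠ 0; add k_9 = -1/12*z**2 + 5/48*z + 3/16 to the basis.

The other S-polynomials (S(h_2,h_3), S(h_1,k_4), S(h_2,k_4), S(h_1,k_5), S(h_3,k_5), S(k_4,k_5), S(h_1,k_6), S(h_2,k_6), S(h_3,k_6), S(h_1,k_7), S(h_2,k_7), S(h_3,k_7), S(k_4,k_7), S(k_5,k_7), S(k_6,k_7), S(h_1,k_8), S(h_2,k_8), S(h_3,k_8), S(k_4,k_8), S(k_5,k_8), S(k_6,k_8), S(k_7,k_8), S(h_1,k_9), S(h_2,k_9), S(h_3,k_9), S(k_4,k_9), S(k_5,k_9), S(k_6,k_9), S(k_7,k_9), S(k_8,k_9)) all reduce to 0 modulo the current basis, so we have a Gröbner basis.
Inter-reduce: drop elements whose leading term is divisible by another's, tail-reduce, and make monic.
Reduced Gröbner basis: {x - 1, y - 1/3*z + 2/3, z**2 - 5/4*z - 9/4}.

These coincide, so the ideals are equal.

Yes, the ideals are equal.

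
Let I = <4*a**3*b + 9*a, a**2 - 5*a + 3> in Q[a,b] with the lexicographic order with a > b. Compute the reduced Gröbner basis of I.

G = {a - 4/5*b - 22/5, b**2 + 19/4*b + 9/16}

f_1 = 4*a**3*b + 9*a, LT = a**3*b.
f_2 = a**2 - 5*a + 3, LT = a**2.

S(f_1,f_2): lcm = a**3*b. S = 5*a**2*b - 3*a*b + 9/4*a.
  leading term a**2*b: subtract (5*b)·f_2 from 5*a**2*b - 3*a*b + 9/4*a → 22*a*b + 9/4*a - 15*b
  leading term a*b: no divisor's leading term divides it; move 22*a*b to the remainder.
  leading term a: no divisor's leading term divides it; move 9/4*a to the remainder.
  leading term b: no divisor's leading term divides it; move -15*b to the remainder.
  remainder 22*a*b + 9/4*a - 15*b ≠ 0; add g_3 = 22*a*b + 9/4*a - 15*b to the basis.

S(f_1,g_3): lcm = a**3*b. S = -9/88*a**3 + 15/22*a**2*b + 9/4*a.
  leading term a**3: subtract (-9/88*a)·f_2 from -9/88*a**3 + 15/22*a**2*b + 9/4*a → 15/22*a**2*b - 45/88*a**2 + 225/88*a
  leading term a**2*b: subtract (15/22*b)·f_2 from 15/22*a**2*b - 45/88*a**2 + 225/88*a → -45/88*a**2 + 75/22*a*b + 225/88*a - 45/22*b
  leading term a**2: subtract (-45/88)·f_2 from -45/88*a**2 + 75/22*a*b + 225/88*a - 45/22*b → 75/22*a*b - 45/22*b + 135/88
  leading term a*b: subtract (75/484)·g_3 from 75/22*a*b - 45/22*b + 135/88 → -675/1936*a + 135/484*b + 135/88
  leading term a: no divisor's leading term divides it; move -675/1936*a to the remainder.
  leading term b: no divisor's leading term divides it; move 135/484*b to the remainder.
  leading term 1: no divisor's leading term divides it; move 135/88 to the remainder.
  remainder -675/1936*a + 135/484*b + 135/88 ≠ 0; add g_4 = -675/1936*a + 135/484*b + 135/88 to the basis.

S(f_1,g_4): lcm = a**3*b. S = 4/5*a**2*b**2 + 22/5*a**2*b + 9/4*a.
  leading term a**2*b**2: subtract (4/5*b**2)·f_2 from 4/5*a**2*b**2 + 22/5*a**2*b + 9/4*a → 22/5*a**2*b + 4*a*b**2 + 9/4*a - 12/5*b**2
  leading term a**2*b: subtract (22/5*b)·f_2 from 22/5*a**2*b + 4*a*b**2 + 9/4*a - 12/5*b**2 → 4*a*b**2 + 22*a*b + 9/4*a - 12/5*b**2 - 66/5*b
  leading term a*b**2: subtract (2/11*b)·g_3 from 4*a*b**2 + 22*a*b + 9/4*a - 12/5*b**2 - 66/5*b → 475/22*a*b + 9/4*a + 18/55*b**2 - 66/5*b
  leading term a*b: subtract (475/484)·g_3 from 475/22*a*b + 9/4*a + 18/55*b**2 - 66/5*b → 81/1936*a + 18/55*b**2 + 3681/2420*b
  leading term a: subtract (-3/25)·g_4 from 81/1936*a + 18/55*b**2 + 3681/2420*b → 18/55*b**2 + 171/110*b + 81/440
  leading term b**2: no divisor's leading term divides it; move 18/55*b**2 to the remainder.
  leading term b: no divisor's leading term divides it; move 171/110*b to the remainder.
  leading term 1: no divisor's leading term divides it; move 81/440 to the remainder.
  remainder 18/55*b**2 + 171/110*b + 81/440 ≠ 0; add g_5 = 18/55*b**2 + 171/110*b + 81/440 to the basis.

The other S-polynomials (S(f_2,g_3), S(f_2,g_4), S(g_3,g_4), S(f_1,g_5), S(f_2,g_5), S(g_3,g_5), S(g_4,g_5)) all reduce to 0 modulo the current basis, so we have a Gröbner basis.
Inter-reduce: drop elements whose leading term is divisible by another's, tail-reduce, and make monic.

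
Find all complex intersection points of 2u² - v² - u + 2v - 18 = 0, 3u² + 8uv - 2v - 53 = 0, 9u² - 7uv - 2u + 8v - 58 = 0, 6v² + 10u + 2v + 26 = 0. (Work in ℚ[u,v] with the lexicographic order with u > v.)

Compute a lex Gröbner basis by Buchberger's algorithm.
f_1 = 2u² - u - v² + 2v - 18, LT = u².
f_2 = 3u² + 8uv - 2v - 53, LT = u².
f_3 = 9u² - 7uv - 2u + 8v - 58, LT = u².
f_4 = 10u + 6v² + 2v + 26, LT = u.

S(f_1,f_2): lcm = u². S = -8/3uv - ½u - ½v² + 5/3v + 26/3.
  reduce S modulo (f_1, f_2, f_3, f_4):
  remainder 8/5v³ + ⅓v² + 87/10v + 299/30 ≠ 0; add h_5 = 8/5v³ + ⅓v² + 87/10v + 299/30 to the basis.

S(f_1,f_3): lcm = u². S = 7/9uv - 5/18u - ½v² + 1/9v - 23/9.
  reduce S modulo (f_1, f_2, f_3, f_4, h_5):
  remainder -47/120v² + 491/720v + 773/720 ≠ 0; add h_6 = -47/120v² + 491/720v + 773/720 to the basis.

S(f_1,f_4): lcm = u². S = -⅗uv² - ⅕uv - 31/10u - ½v² + v - 9.
  reduce S modulo (f_1, f_2, f_3, f_4, h_5, h_6):
  remainder 3095/4512v + 3095/4512 ≠ 0; add h_7 = 3095/4512v + 3095/4512 to the basis.

The other S-polynomials (S(f_2,f_3), S(f_2,f_4), S(f_3,f_4), S(f_1,h_5), S(f_2,h_5), S(f_3,h_5), S(f_4,h_5), S(f_1,h_6), S(f_2,h_6), S(f_3,h_6), S(f_4,h_6), S(h_5,h_6), S(f_1,h_7), S(f_2,h_7), S(f_3,h_7), S(f_4,h_7), S(h_5,h_7), S(h_6,h_7)) all reduce to 0 modulo the current basis, so we have a Gröbner basis.
Inter-reduce: drop elements whose leading term is divisible by another's, tail-reduce, and make monic.
Reduced Gröbner basis: {u + 3, v + 1}.

Elimination: the polynomial v + 1 lies in the elimination ideal for v, so v ∈ {-1}. For each such v, the remaining basis elements (now univariate) give the rest of the solution.
  v = -1: the earlier basis element becomes u + 3 = 0, giving u = -3 — point (-3, -1).
A lex Gröbner basis triangularizes the system, enabling back-substitution.

{(-3, -1)}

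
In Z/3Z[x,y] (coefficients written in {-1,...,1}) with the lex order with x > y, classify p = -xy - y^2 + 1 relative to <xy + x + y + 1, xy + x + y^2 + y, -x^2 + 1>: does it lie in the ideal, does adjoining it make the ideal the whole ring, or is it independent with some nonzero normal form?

Adjoining -xy - y^2 + 1 makes the ideal the whole ring: the system is inconsistent.

First compute the reduced Gröbner basis of I by Buchberger's algorithm.
f_1 = xy + x + y + 1, LT = xy.
f_2 = xy + x + y^2 + y, LT = xy.
f_3 = -x^2 + 1, LT = x^2.

S(f_1,f_2): lcm = xy. S = -y^2 + 1.
  reduce S modulo (f_1, f_2, f_3):
  remainder -y^2 + 1 ≠ 0; add h_4 = -y^2 + 1 to the basis.

The other S-polynomials (S(f_1,f_3), S(f_2,f_3), S(f_1,h_4), S(f_2,h_4), S(f_3,h_4)) all reduce to 0 modulo the current basis, so we have a Gröbner basis.
Inter-reduce: drop elements whose leading term is divisible by another's, tail-reduce, and make monic.
Reduced Gröbner basis: {x^2 - 1, xy + x + y + 1, y^2 - 1}.
Label its elements g_1 = x^2 - 1, g_2 = xy + x + y + 1, g_3 = y^2 - 1.

Reduce p = -xy - y^2 + 1 modulo G:
  leading term xy: subtract (-1)·g_2 from -xy - y^2 + 1 → x - y^2 + y - 1
  leading term x: no divisor's leading term divides it; move x to the remainder.
  leading term y^2: subtract (-1)·g_3 from -y^2 + y - 1 → y + 1
  leading term y: no divisor's leading term divides it; move y to the remainder.
  leading term 1: no divisor's leading term divides it; move 1 to the remainder.
  normal form = x + y + 1.
The normal form is nonzero, so p ∉ I. Since p minus its normal form lies in I, I + (p) = I + (r) where r = x + y + 1; decide whether this ideal is the whole ring.
Run Buchberger on G together with r (pairs among the g_i already reduce to 0 since G is a Gröbner basis):
g_1 = x^2 - 1, LT = x^2.
g_2 = xy + x + y + 1, LT = xy.
g_3 = y^2 - 1, LT = y^2.
r = x + y + 1, LT = x.

S(g_1,r): lcm = x^2. S = -xy - x - 1.
  reduce S modulo (g_1, g_2, g_3, r):
  remainder y ≠ 0; add m_5 = y to the basis.

S(g_2,r): lcm = xy. S = x - y^2 + 1.
  reduce S modulo (g_1, g_2, g_3, r, m_5):
  remainder -1 ≠ 0; add m_6 = -1 to the basis.

The other S-polynomials (S(g_1,g_2), S(g_1,g_3), S(g_2,g_3), S(g_3,r), S(g_1,m_5), S(g_2,m_5), S(g_3,m_5), S(r,m_5), S(g_1,m_6), S(g_2,m_6), S(g_3,m_6), S(r,m_6), S(m_5,m_6)) all reduce to 0 modulo the current basis, so we have a Gröbner basis.
Inter-reduce: drop elements whose leading term is divisible by another's, tail-reduce, and make monic.
Reduced Gröbner basis: {1}.
The reduced Gröbner basis of I + (p) is {1}: the ideal is the whole ring, so the enlarged system has no common solution — adjoining p is inconsistent.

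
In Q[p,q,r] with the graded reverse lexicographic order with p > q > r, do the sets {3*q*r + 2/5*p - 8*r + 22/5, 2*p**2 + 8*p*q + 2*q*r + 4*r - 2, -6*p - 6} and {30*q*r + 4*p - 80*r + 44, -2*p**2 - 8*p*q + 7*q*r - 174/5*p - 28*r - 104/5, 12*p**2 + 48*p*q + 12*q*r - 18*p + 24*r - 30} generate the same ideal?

Equality of ideals is decidable: compute both reduced Gröbner bases (unique for the ordering) and check whether they agree.
Buchberger on the first generating set:
f_1 = 3*q*r + 2/5*p - 8*r + 22/5, LT = q*r.
f_2 = 2*p**2 + 8*p*q + 2*q*r + 4*r - 2, LT = p**2.
f_3 = -6*p - 6, LT = p.

S(f_2,f_3): lcm = p**2. S = 4*p*q + q*r - p + 2*r - 1.
  leading term p*q: subtract (-2/3*q)·f_3 from 4*p*q + q*r - p + 2*r - 1 → q*r - p - 4*q + 2*r - 1
  leading term q*r: subtract (1/3)·f_1 from q*r - p - 4*q + 2*r - 1 → -17/15*p - 4*q + 14/3*r - 37/15
  leading term p: subtract (17/90)·f_3 from -17/15*p - 4*q + 14/3*r - 37/15 → -4*q + 14/3*r - 4/3
  leading term q: no divisor's leading term divides it; move -4*q to the remainder.
  leading term r: no divisor's leading term divides it; move 14/3*r to the remainder.
  leading term 1: no divisor's leading term divides it; move -4/3 to the remainder.
  remainder -4*q + 14/3*r - 4/3 ≠ 0; add g_4 = -4*q + 14/3*r - 4/3 to the basis.

S(f_1,g_4): lcm = q*r. S = 7/6*r**2 + 2/15*p - 3*r + 22/15.
  leading term r**2: no divisor's leading term divides it; move 7/6*r**2 to the remainder.
  leading term p: subtract (-1/45)·f_3 from 2/15*p - 3*r + 22/15 → -3*r + 4/3
  leading term r: no divisor's leading term divides it; move -3*r to the remainder.
  leading term 1: no divisor's leading term divides it; move 4/3 to the remainder.
  remainder 7/6*r**2 - 3*r + 4/3 ≠ 0; add g_5 = 7/6*r**2 - 3*r + 4/3 to the basis.

The other S-polynomials (S(f_1,f_2), S(f_1,f_3), S(f_2,g_4), S(f_3,g_4), S(f_1,g_5), S(f_2,g_5), S(f_3,g_5), S(g_4,g_5)) all reduce to 0 modulo the current basis, so we have a Gröbner basis.
Inter-reduce: drop elements whose leading term is divisible by another's, tail-reduce, and make monic.
Reduced Gröbner basis: {r**2 - 18/7*r + 8/7, p + 1, q - 7/6*r + 1/3}.

Buchberger on the second generating set:
h_1 = 30*q*r + 4*p - 80*r + 44, LT = q*r.
h_2 = -2*p**2 - 8*p*q + 7*q*r - 174/5*p - 28*r - 104/5, LT = p**2.
h_3 = 12*p**2 + 48*p*q + 12*q*r - 18*p + 24*r - 30, LT = p**2.

S(h_2,h_3): lcm = p**2. S = -9/2*q*r + 189/10*p + 12*r + 129/10.
  leading term q*r: subtract (-3/20)·h_1 from -9/2*q*r + 189/10*p + 12*r + 129/10 → 39/2*p + 39/2
  leading term p: no divisor's leading term divides it; move 39/2*p to the remainder.
  leading term 1: no divisor's leading term divides it; move 39/2 to the remainder.
  remainder 39/2*p + 39/2 ≠ 0; add k_4 = 39/2*p + 39/2 to the basis.

S(h_2,k_4): lcm = p**2. S = 4*p*q - 7/2*q*r + 82/5*p + 14*r + 52/5.
  leading term p*q: subtract (8/39*q)·k_4 from 4*p*q - 7/2*q*r + 82/5*p + 14*r + 52/5 → -7/2*q*r + 82/5*p - 4*q + 14*r + 52/5
  leading term q*r: subtract (-7/60)·h_1 from -7/2*q*r + 82/5*p - 4*q + 14*r + 52/5 → 253/15*p - 4*q + 14/3*r + 233/15
  leading term p: subtract (506/585)·k_4 from 253/15*p - 4*q + 14/3*r + 233/15 → -4*q + 14/3*r - 4/3
  leading term q: no divisor's leading term divides it; move -4*q to the remainder.
  leading term r: no divisor's leading term divides it; move 14/3*r to the remainder.
  leading term 1: no divisor's leading term divides it; move -4/3 to the remainder.
  remainder -4*q + 14/3*r - 4/3 ≠ 0; add k_5 = -4*q + 14/3*r - 4/3 to the basis.

S(h_1,k_5): lcm = q*r. S = 7/6*r**2 + 2/15*p - 3*r + 22/15.
  leading term r**2: no divisor's leading term divides it; move 7/6*r**2 to the remainder.
  leading term p: subtract (4/585)·k_4 from 2/15*p - 3*r + 22/15 → -3*r + 4/3
  leading term r: no divisor's leading term divides it; move -3*r to the remainder.
  leading term 1: no divisor's leading term divides it; move 4/3 to the remainder.
  remainder 7/6*r**2 - 3*r + 4/3 ≠ 0; add k_6 = 7/6*r**2 - 3*r + 4/3 to the basis.

The other S-polynomials (S(h_1,h_2), S(h_1,h_3), S(h_1,k_4), S(h_3,k_4), S(h_2,k_5), S(h_3,k_5), S(k_4,k_5), S(h_1,k_6), S(h_2,k_6), S(h_3,k_6), S(k_4,k_6), S(k_5,k_6)) all reduce to 0 modulo the current basis, so we have a Gröbner basis.
Inter-reduce: drop elements whose leading term is divisible by another's, tail-reduce, and make monic.
Reduced Gröbner basis: {r**2 - 18/7*r + 8/7, p + 1, q - 7/6*r + 1/3}.

These coincide, so the ideals are equal.

Yes, the ideals are equal.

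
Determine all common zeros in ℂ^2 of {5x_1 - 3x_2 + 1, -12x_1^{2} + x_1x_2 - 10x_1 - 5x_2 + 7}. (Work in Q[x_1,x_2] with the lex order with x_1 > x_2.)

{(-2, -3), (8/31, 71/93)}

Compute a lex Gröbner basis by Buchberger's algorithm.
f_1 = 5x_1 - 3x_2 + 1, LT = x_1.
f_2 = -12x_1^{2} + x_1x_2 - 10x_1 - 5x_2 + 7, LT = x_1^{2}.

S(f_1,f_2): lcm = x_1^{2}. S = -\tfrac{31}{60}x_1x_2 - \tfrac{19}{30}x_1 - \tfrac{5}{12}x_2 + \tfrac{7}{12}.
  leading term x_1x_2: subtract (-\tfrac{31}{300}x_2)·f_1 from -\tfrac{31}{60}x_1x_2 - \tfrac{19}{30}x_1 - \tfrac{5}{12}x_2 + \tfrac{7}{12} → -\tfrac{19}{30}x_1 - \tfrac{31}{100}x_2^{2} - \tfrac{47}{150}x_2 + \tfrac{7}{12}
  leading term x_1: subtract (-\tfrac{19}{150})·f_1 from -\tfrac{19}{30}x_1 - \tfrac{31}{100}x_2^{2} - \tfrac{47}{150}x_2 + \tfrac{7}{12} → -\tfrac{31}{100}x_2^{2} - \tfrac{52}{75}x_2 + \tfrac{71}{100}
  leading term x_2^{2}: no divisor's leading term divides it; move -\tfrac{31}{100}x_2^{2} to the remainder.
  leading term x_2: no divisor's leading term divides it; move -\tfrac{52}{75}x_2 to the remainder.
  leading term 1: no divisor's leading term divides it; move \tfrac{71}{100} to the remainder.
  remainder -\tfrac{31}{100}x_2^{2} - \tfrac{52}{75}x_2 + \tfrac{71}{100} ≠ 0; add h_3 = -\tfrac{31}{100}x_2^{2} - \tfrac{52}{75}x_2 + \tfrac{71}{100} to the basis.

The other S-polynomials (S(f_1,h_3), S(f_2,h_3)) all reduce to 0 modulo the current basis, so we have a Gröbner basis.
Inter-reduce: drop elements whose leading term is divisible by another's, tail-reduce, and make monic.
Reduced Gröbner basis: {x_1 - \tfrac{3}{5}x_2 + \tfrac{1}{5}, x_2^{2} + \tfrac{208}{93}x_2 - \tfrac{71}{31}}.

Since the basis is lex-ordered, x_2^{2} + \tfrac{208}{93}x_2 - \tfrac{71}{31} is univariate in x_2. Its roots are {-3, 71/93}. Back-substituting each root into the other basis elements fixes the other coordinates.
  x_2 = -3: the earlier basis element becomes x_1 + 2 = 0, giving x_1 = -2 — point (-2, -3).
  x_2 = 71/93: the earlier basis element becomes x_1 - \tfrac{8}{31} = 0, giving x_1 = 8/31 — point (8/31, 71/93).
Check: every point annihilates each of the original generators.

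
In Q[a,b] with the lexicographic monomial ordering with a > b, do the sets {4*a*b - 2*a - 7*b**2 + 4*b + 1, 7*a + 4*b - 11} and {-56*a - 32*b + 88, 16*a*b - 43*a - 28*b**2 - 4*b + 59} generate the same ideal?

Since reduced Gröbner bases are canonical representatives of ideals under a given ordering, it suffices to compute and compare them.
Buchberger on the first generating set:
f_1 = 4*a*b - 2*a - 7*b**2 + 4*b + 1, LT = a*b.
f_2 = 7*a + 4*b - 11, LT = a.

S(f_1,f_2): lcm = a*b. S = -1/2*a - 65/28*b**2 + 18/7*b + 1/4.
  leading term a: subtract (-1/14)·f_2 from -1/2*a - 65/28*b**2 + 18/7*b + 1/4 → -65/28*b**2 + 20/7*b - 15/28
  leading term b**2: no divisor's leading term divides it; move -65/28*b**2 to the remainder.
  leading term b: no divisor's leading term divides it; move 20/7*b to the remainder.
  leading term 1: no divisor's leading term divides it; move -15/28 to the remainder.
  remainder -65/28*b**2 + 20/7*b - 15/28 ≠ 0; add g_3 = -65/28*b**2 + 20/7*b - 15/28 to the basis.

The other S-polynomials (S(f_1,g_3), S(f_2,g_3)) all reduce to 0 modulo the current basis, so we have a Gröbner basis.
Inter-reduce: drop elements whose leading term is divisible by another's, tail-reduce, and make monic.
Reduced Gröbner basis: {a + 4/7*b - 11/7, b**2 - 16/13*b + 3/13}.

Buchberger on the second generating set:
h_1 = -56*a - 32*b + 88, LT = a.
h_2 = 16*a*b - 43*a - 28*b**2 - 4*b + 59, LT = a*b.

S(h_1,h_2): lcm = a*b. S = 43/16*a + 65/28*b**2 - 37/28*b - 59/16.
  leading term a: subtract (-43/896)·h_1 from 43/16*a + 65/28*b**2 - 37/28*b - 59/16 → 65/28*b**2 - 20/7*b + 15/28
  leading term b**2: no divisor's leading term divides it; move 65/28*b**2 to the remainder.
  leading term b: no divisor's leading term divides it; move -20/7*b to the remainder.
  leading term 1: no divisor's leading term divides it; move 15/28 to the remainder.
  remainder 65/28*b**2 - 20/7*b + 15/28 ≠ 0; add k_3 = 65/28*b**2 - 20/7*b + 15/28 to the basis.

The other S-polynomials (S(h_1,k_3), S(h_2,k_3)) all reduce to 0 modulo the current basis, so we have a Gröbner basis.
Inter-reduce: drop elements whose leading term is divisible by another's, tail-reduce, and make monic.
Reduced Gröbner basis: {a + 4/7*b - 11/7, b**2 - 16/13*b + 3/13}.

These coincide, so the ideals are equal.

Yes, the ideals are equal.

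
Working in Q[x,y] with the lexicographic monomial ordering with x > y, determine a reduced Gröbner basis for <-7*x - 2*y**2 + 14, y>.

f_1 = -7*x - 2*y**2 + 14, LT = x.
f_2 = y, LT = y.

The S-polynomials (S(f_1,f_2)) all reduce to 0 modulo the current basis, so we have a Gröbner basis.

G = {x - 2, y}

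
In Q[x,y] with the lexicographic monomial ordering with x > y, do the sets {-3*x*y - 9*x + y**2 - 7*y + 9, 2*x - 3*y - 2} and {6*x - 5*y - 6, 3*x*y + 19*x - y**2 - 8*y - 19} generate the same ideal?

No, the ideals differ.

Equality of ideals is decidable: compute both reduced Gröbner bases (unique for the ordering) and check whether they agree.
Buchberger on the first generating set:
f_1 = -3*x*y - 9*x + y**2 - 7*y + 9, LT = x*y.
f_2 = 2*x - 3*y - 2, LT = x.

S(f_1,f_2): lcm = x*y. S = 3*x + 7/6*y**2 + 10/3*y - 3.
  leading term x: subtract (3/2)·f_2 from 3*x + 7/6*y**2 + 10/3*y - 3 → 7/6*y**2 + 47/6*y
  leading term y**2: no divisor's leading term divides it; move 7/6*y**2 to the remainder.
  leading term y: no divisor's leading term divides it; move 47/6*y to the remainder.
  remainder 7/6*y**2 + 47/6*y ≠ 0; add g_3 = 7/6*y**2 + 47/6*y to the basis.

The other S-polynomials (S(f_1,g_3), S(f_2,g_3)) all reduce to 0 modulo the current basis, so we have a Gröbner basis.
Inter-reduce: drop elements whose leading term is divisible by another's, tail-reduce, and make monic.
Reduced Gröbner basis: {x - 3/2*y - 1, y**2 + 47/7*y}.

Buchberger on the second generating set:
h_1 = 6*x - 5*y - 6, LT = x.
h_2 = 3*x*y + 19*x - y**2 - 8*y - 19, LT = x*y.

S(h_1,h_2): lcm = x*y. S = -19/3*x - 1/2*y**2 + 5/3*y + 19/3.
  leading term x: subtract (-19/18)·h_1 from -19/3*x - 1/2*y**2 + 5/3*y + 19/3 → -1/2*y**2 - 65/18*y
  leading term y**2: no divisor's leading term divides it; move -1/2*y**2 to the remainder.
  leading term y: no divisor's leading term divides it; move -65/18*y to the remainder.
  remainder -1/2*y**2 - 65/18*y ≠ 0; add k_3 = -1/2*y**2 - 65/18*y to the basis.

The other S-polynomials (S(h_1,k_3), S(h_2,k_3)) all reduce to 0 modulo the current basis, so we have a Gröbner basis.
Inter-reduce: drop elements whose leading term is divisible by another's, tail-reduce, and make monic.
Reduced Gröbner basis: {x - 5/6*y - 1, y**2 + 65/9*y}.

Since the reduced bases disagree, the two ideals are not the same.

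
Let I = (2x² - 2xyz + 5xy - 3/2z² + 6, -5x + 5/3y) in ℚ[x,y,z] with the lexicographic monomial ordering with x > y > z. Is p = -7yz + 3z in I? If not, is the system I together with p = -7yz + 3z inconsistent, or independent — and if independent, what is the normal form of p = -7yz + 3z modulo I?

-7yz + 3z is independent of I; its normal form modulo I is -7yz + 3z.

First compute the reduced Gröbner basis of I by Buchberger's algorithm.
f_1 = 2x² - 2xyz + 5xy - 3/2z² + 6, LT = x².
f_2 = -5x + 5/3y, LT = x.

S(f_1,f_2): lcm = x². S = -xyz + 17/6xy - ¾z² + 3.
  leading term xyz: subtract (⅕yz)·f_2 from -xyz + 17/6xy - ¾z² + 3 → 17/6xy - ⅓y²z - ¾z² + 3
  leading term xy: subtract (-17/30y)·f_2 from 17/6xy - ⅓y²z - ¾z² + 3 → -⅓y²z + 17/18y² - ¾z² + 3
  leading term y²z: no divisor's leading term divides it; move -⅓y²z to the remainder.
  leading term y²: no divisor's leading term divides it; move 17/18y² to the remainder.
  leading term z²: no divisor's leading term divides it; move -¾z² to the remainder.
  leading term 1: no divisor's leading term divides it; move 3 to the remainder.
  remainder -⅓y²z + 17/18y² - ¾z² + 3 ≠ 0; add h_3 = -⅓y²z + 17/18y² - ¾z² + 3 to the basis.

The other S-polynomials (S(f_1,h_3), S(f_2,h_3)) all reduce to 0 modulo the current basis, so we have a Gröbner basis.
Inter-reduce: drop elements whose leading term is divisible by another's, tail-reduce, and make monic.
Reduced Gröbner basis: {x - ⅓y, y²z - 17/6y² + 9/4z² - 9}.
Label its elements g_1 = x - ⅓y, g_2 = y²z - 17/6y² + 9/4z² - 9.

Reduce p = -7yz + 3z modulo G:
  leading term yz: no divisor's leading term divides it; move -7yz to the remainder.
  leading term z: no divisor's leading term divides it; move 3z to the remainder.
  normal form = -7yz + 3z.
The normal form is nonzero, so p ∉ I. Since p minus its normal form lies in I, I + (p) = I + (r) where r = -7yz + 3z; decide whether this ideal is the whole ring.
Run Buchberger on G together with r (pairs among the g_i already reduce to 0 since G is a Gröbner basis):
g_1 = x - ⅓y, LT = x.
g_2 = y²z - 17/6y² + 9/4z² - 9, LT = y²z.
r = -7yz + 3z, LT = yz.

S(g_2,r): lcm = y²z. S = -17/6y² + 3/7yz + 9/4z² - 9.
  leading term y²: no divisor's leading term divides it; move -17/6y² to the remainder.
  leading term yz: subtract (-3/49)·r from 3/7yz + 9/4z² - 9 → 9/4z² + 9/49z - 9
  leading term z²: no divisor's leading term divides it; move 9/4z² to the remainder.
  leading term z: no divisor's leading term divides it; move 9/49z to the remainder.
  leading term 1: no divisor's leading term divides it; move -9 to the remainder.
  remainder -17/6y² + 9/4z² + 9/49z - 9 ≠ 0; add m_4 = -17/6y² + 9/4z² + 9/49z - 9 to the basis.

S(g_2,m_4): lcm = y²z. S = -17/6y² + 27/34z³ + 7713/3332z² - 54/17z - 9.
  leading term y²: subtract (1)·m_4 from -17/6y² + 27/34z³ + 7713/3332z² - 54/17z - 9 → 27/34z³ + 54/833z² - 2799/833z
  leading term z³: no divisor's leading term divides it; move 27/34z³ to the remainder.
  leading term z²: no divisor's leading term divides it; move 54/833z² to the remainder.
  leading term z: no divisor's leading term divides it; move -2799/833z to the remainder.
  remainder 27/34z³ + 54/833z² - 2799/833z ≠ 0; add m_5 = 27/34z³ + 54/833z² - 2799/833z to the basis.

The other S-polynomials (S(g_1,g_2), S(g_1,r), S(g_1,m_4), S(r,m_4), S(g_1,m_5), S(g_2,m_5), S(r,m_5), S(m_4,m_5)) all reduce to 0 modulo the current basis, so we have a Gröbner basis.
Inter-reduce: drop elements whose leading term is divisible by another's, tail-reduce, and make monic.
Reduced Gröbner basis: {x - ⅓y, y² - 27/34z² - 54/833z + 54/17, yz - 3/7z, z³ + 4/49z² - 622/147z}.
The reduced Gröbner basis of I + (p) is {x - ⅓y, y² - 27/34z² - 54/833z + 54/17, yz - 3/7z, z³ + 4/49z² - 622/147z} ≠ {1}, a proper ideal, so the enlarged system stays consistent: p is independent of I, with normal form -7yz + 3z.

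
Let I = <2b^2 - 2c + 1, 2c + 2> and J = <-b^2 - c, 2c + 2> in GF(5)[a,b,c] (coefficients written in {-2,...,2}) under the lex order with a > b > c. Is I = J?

Yes, the ideals are equal.

For a fixed monomial order, each ideal has a unique reduced Gröbner basis; comparing bases decides equality.
Buchberger on the first generating set:
f_1 = 2b^2 - 2c + 1, LT = b^2.
f_2 = 2c + 2, LT = c.

The S-polynomials (S(f_1,f_2)) all reduce to 0 modulo the current basis, so we have a Gröbner basis.
Inter-reduce: drop elements whose leading term is divisible by another's, tail-reduce, and make monic.
Reduced Gröbner basis: {b^2 - 1, c + 1}.

Buchberger on the second generating set:
h_1 = -b^2 - c, LT = b^2.
h_2 = 2c + 2, LT = c.

The S-polynomials (S(h_1,h_2)) all reduce to 0 modulo the current basis, so we have a Gröbner basis.
Inter-reduce: drop elements whose leading term is divisible by another's, tail-reduce, and make monic.
Reduced Gröbner basis: {b^2 - 1, c + 1}.

These coincide, so the ideals are equal.
The same test decides containment: I ⊆ J iff every generator of I reduces to 0 modulo a Gröbner basis of J.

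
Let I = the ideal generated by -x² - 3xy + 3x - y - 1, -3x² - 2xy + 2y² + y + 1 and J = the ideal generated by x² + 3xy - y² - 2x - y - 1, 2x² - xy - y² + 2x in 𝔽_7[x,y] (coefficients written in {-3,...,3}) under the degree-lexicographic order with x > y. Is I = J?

Yes, the ideals are equal.

Equality of ideals is decidable: compute both reduced Gröbner bases (unique for the ordering) and check whether they agree.
Buchberger on the first generating set:
f_1 = -x² - 3xy + 3x - y - 1, LT = x².
f_2 = -3x² - 2xy + 2y² + y + 1, LT = x².

S(f_1,f_2): lcm = x². S = 3y² - 3x - y - 1.
  reduce S modulo (f_1, f_2):
  remainder 3y² - 3x - y - 1 ≠ 0; add g_3 = 3y² - 3x - y - 1 to the basis.

The other S-polynomials (S(f_1,g_3), S(f_2,g_3)) all reduce to 0 modulo the current basis, so we have a Gröbner basis.
Inter-reduce: drop elements whose leading term is divisible by another's, tail-reduce, and make monic.
Reduced Gröbner basis: {x² + 3xy - 3x + y + 1, y² - x + 2y + 2}.

Buchberger on the second generating set:
h_1 = x² + 3xy - y² - 2x - y - 1, LT = x².
h_2 = 2x² - xy - y² + 2x, LT = x².

S(h_1,h_2): lcm = x². S = 3y² - 3x - y - 1.
  reduce S modulo (h_1, h_2):
  remainder 3y² - 3x - y - 1 ≠ 0; add k_3 = 3y² - 3x - y - 1 to the basis.

The other S-polynomials (S(h_1,k_3), S(h_2,k_3)) all reduce to 0 modulo the current basis, so we have a Gröbner basis.
Inter-reduce: drop elements whose leading term is divisible by another's, tail-reduce, and make monic.
Reduced Gröbner basis: {x² + 3xy - 3x + y + 1, y² - x + 2y + 2}.

The two bases agree; hence the ideals are identical.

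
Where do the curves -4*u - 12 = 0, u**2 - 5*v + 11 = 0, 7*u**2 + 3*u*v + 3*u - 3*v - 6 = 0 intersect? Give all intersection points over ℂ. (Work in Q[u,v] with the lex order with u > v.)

{(-3, 4)}

Compute a lex Gröbner basis by Buchberger's algorithm.
f_1 = -4*u - 12, LT = u.
f_2 = u**2 - 5*v + 11, LT = u**2.
f_3 = 7*u**2 + 3*u*v + 3*u - 3*v - 6, LT = u**2.

S(f_1,f_2): lcm = u**2. S = 3*u + 5*v - 11.
  leading term u: subtract (-3/4)·f_1 from 3*u + 5*v - 11 → 5*v - 20
  leading term v: no divisor's leading term divides it; move 5*v to the remainder.
  leading term 1: no divisor's leading term divides it; move -20 to the remainder.
  remainder 5*v - 20 ≠ 0; add h_4 = 5*v - 20 to the basis.

The other S-polynomials (S(f_1,f_3), S(f_2,f_3), S(f_1,h_4), S(f_2,h_4), S(f_3,h_4)) all reduce to 0 modulo the current basis, so we have a Gröbner basis.
Inter-reduce: drop elements whose leading term is divisible by another's, tail-reduce, and make monic.
Reduced Gröbner basis: {u + 3, v - 4}.

A lex Gröbner basis eliminates variables successively. Here v - 4 depends only on v, with roots {4}; lifting each root through the earlier basis elements recovers the full solutions.
  v = 4: the earlier basis element becomes u + 3 = 0, giving u = -3 — point (-3, 4).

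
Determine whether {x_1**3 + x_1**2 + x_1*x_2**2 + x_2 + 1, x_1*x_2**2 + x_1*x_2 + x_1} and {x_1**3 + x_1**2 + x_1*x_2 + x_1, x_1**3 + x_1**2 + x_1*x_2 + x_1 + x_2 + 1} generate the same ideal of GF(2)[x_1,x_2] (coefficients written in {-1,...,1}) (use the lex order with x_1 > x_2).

No, the ideals differ.

Equality of ideals is decidable: compute both reduced Gröbner bases (unique for the ordering) and check whether they agree.
Buchberger on the first generating set:
f_1 = x_1**3 + x_1**2 + x_1*x_2**2 + x_2 + 1, LT = x_1**3.
f_2 = x_1*x_2**2 + x_1*x_2 + x_1, LT = x_1*x_2**2.

S(f_1,f_2): lcm = x_1**3*x_2**2. S = x_1**3*x_2 + x_1**3 + x_1**2*x_2**2 + x_1*x_2**4 + x_2**3 + x_2**2.
  leading term x_1**3*x_2: subtract (x_2)·f_1 from x_1**3*x_2 + x_1**3 + x_1**2*x_2**2 + x_1*x_2**4 + x_2**3 + x_2**2 → x_1**3 + x_1**2*x_2**2 + x_1**2*x_2 + x_1*x_2**4 + x_1*x_2**3 + x_2**3 + x_2
  leading term x_1**3: subtract (1)·f_1 from x_1**3 + x_1**2*x_2**2 + x_1**2*x_2 + x_1*x_2**4 + x_1*x_2**3 + x_2**3 + x_2 → x_1**2*x_2**2 + x_1**2*x_2 + x_1**2 + x_1*x_2**4 + x_1*x_2**3 + x_1*x_2**2 + x_2**3 + 1
  leading term x_1**2*x_2**2: subtract (x_1)·f_2 from x_1**2*x_2**2 + x_1**2*x_2 + x_1**2 + x_1*x_2**4 + x_1*x_2**3 + x_1*x_2**2 + x_2**3 + 1 → x_1*x_2**4 + x_1*x_2**3 + x_1*x_2**2 + x_2**3 + 1
  leading term x_1*x_2**4: subtract (x_2**2)·f_2 from x_1*x_2**4 + x_1*x_2**3 + x_1*x_2**2 + x_2**3 + 1 → x_2**3 + 1
  leading term x_2**3: no divisor's leading term divides it; move x_2**3 to the remainder.
  leading term 1: no divisor's leading term divides it; move 1 to the remainder.
  remainder x_2**3 + 1 ≠ 0; add g_3 = x_2**3 + 1 to the basis.

The other S-polynomials (S(f_1,g_3), S(f_2,g_3)) all reduce to 0 modulo the current basis, so we have a Gröbner basis.
Inter-reduce: drop elements whose leading term is divisible by another's, tail-reduce, and make monic.
Reduced Gröbner basis: {x_1**3 + x_1**2 + x_1*x_2 + x_1 + x_2 + 1, x_1*x_2**2 + x_1*x_2 + x_1, x_2**3 + 1}.

Buchberger on the second generating set:
h_1 = x_1**3 + x_1**2 + x_1*x_2 + x_1, LT = x_1**3.
h_2 = x_1**3 + x_1**2 + x_1*x_2 + x_1 + x_2 + 1, LT = x_1**3.

S(h_1,h_2): lcm = x_1**3. S = x_2 + 1.
  leading term x_2: no divisor's leading term divides it; move x_2 to the remainder.
  leading term 1: no divisor's leading term divides it; move 1 to the remainder.
  remainder x_2 + 1 ≠ 0; add k_3 = x_2 + 1 to the basis.

The other S-polynomials (S(h_1,k_3), S(h_2,k_3)) all reduce to 0 modulo the current basis, so we have a Gröbner basis.
Inter-reduce: drop elements whose leading term is divisible by another's, tail-reduce, and make monic.
Reduced Gröbner basis: {x_1**3 + x_1**2, x_2 + 1}.

Since the reduced bases disagree, the two ideals are not the same.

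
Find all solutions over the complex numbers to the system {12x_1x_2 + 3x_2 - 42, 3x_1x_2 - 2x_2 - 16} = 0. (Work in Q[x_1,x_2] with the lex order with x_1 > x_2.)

Compute a lex Gröbner basis by Buchberger's algorithm.
f_1 = 12x_1x_2 + 3x_2 - 42, LT = x_1x_2.
f_2 = 3x_1x_2 - 2x_2 - 16, LT = x_1x_2.

S(f_1,f_2): lcm = x_1x_2. S = 11/12x_2 + 11/6.
  leading term x_2: no divisor's leading term divides it; move 11/12x_2 to the remainder.
  leading term 1: no divisor's leading term divides it; move 11/6 to the remainder.
  remainder 11/12x_2 + 11/6 ≠ 0; add h_3 = 11/12x_2 + 11/6 to the basis.

S(f_1,h_3): lcm = x_1x_2. S = -2x_1 + 1/4x_2 - 7/2.
  leading term x_1: no divisor's leading term divides it; move -2x_1 to the remainder.
  leading term x_2: subtract (3/11)·h_3 from 1/4x_2 - 7/2 → -4
  leading term 1: no divisor's leading term divides it; move -4 to the remainder.
  remainder -2x_1 - 4 ≠ 0; add h_4 = -2x_1 - 4 to the basis.

The other S-polynomials (S(f_2,h_3), S(f_1,h_4), S(f_2,h_4), S(h_3,h_4)) all reduce to 0 modulo the current basis, so we have a Gröbner basis.
Inter-reduce: drop elements whose leading term is divisible by another's, tail-reduce, and make monic.
Reduced Gröbner basis: {x_1 + 2, x_2 + 2}.

Elimination: the polynomial x_2 + 2 lies in the elimination ideal for x_2, so x_2 ∈ {-2}. For each such x_2, the remaining basis elements (now univariate) give the rest of the solution.
  x_2 = -2: the earlier basis element becomes x_1 + 2 = 0, giving x_1 = -2 — point (-2, -2).

{(-2, -2)}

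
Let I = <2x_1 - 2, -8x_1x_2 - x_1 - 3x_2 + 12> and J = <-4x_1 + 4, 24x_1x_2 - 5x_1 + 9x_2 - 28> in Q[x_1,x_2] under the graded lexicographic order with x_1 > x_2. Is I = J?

Since reduced Gröbner bases are canonical representatives of ideals under a given ordering, it suffices to compute and compare them.
Buchberger on the first generating set:
f_1 = 2x_1 - 2, LT = x_1.
f_2 = -8x_1x_2 - x_1 - 3x_2 + 12, LT = x_1x_2.

S(f_1,f_2): lcm = x_1x_2. S = -1/8x_1 - 11/8x_2 + 3/2.
  leading term x_1: subtract (-1/16)·f_1 from -1/8x_1 - 11/8x_2 + 3/2 → -11/8x_2 + 11/8
  leading term x_2: no divisor's leading term divides it; move -11/8x_2 to the remainder.
  leading term 1: no divisor's leading term divides it; move 11/8 to the remainder.
  remainder -11/8x_2 + 11/8 ≠ 0; add g_3 = -11/8x_2 + 11/8 to the basis.

The other S-polynomials (S(f_1,g_3), S(f_2,g_3)) all reduce to 0 modulo the current basis, so we have a Gröbner basis.
Inter-reduce: drop elements whose leading term is divisible by another's, tail-reduce, and make monic.
Reduced Gröbner basis: {x_1 - 1, x_2 - 1}.

Buchberger on the second generating set:
h_1 = -4x_1 + 4, LT = x_1.
h_2 = 24x_1x_2 - 5x_1 + 9x_2 - 28, LT = x_1x_2.

S(h_1,h_2): lcm = x_1x_2. S = 5/24x_1 - 11/8x_2 + 7/6.
  leading term x_1: subtract (-5/96)·h_1 from 5/24x_1 - 11/8x_2 + 7/6 → -11/8x_2 + 11/8
  leading term x_2: no divisor's leading term divides it; move -11/8x_2 to the remainder.
  leading term 1: no divisor's leading term divides it; move 11/8 to the remainder.
  remainder -11/8x_2 + 11/8 ≠ 0; add k_3 = -11/8x_2 + 11/8 to the basis.

The other S-polynomials (S(h_1,k_3), S(h_2,k_3)) all reduce to 0 modulo the current basis, so we have a Gröbner basis.
Inter-reduce: drop elements whose leading term is divisible by another's, tail-reduce, and make monic.
Reduced Gröbner basis: {x_1 - 1, x_2 - 1}.

Same reduced basis, so the two generating sets span the same ideal.

Yes, the ideals are equal.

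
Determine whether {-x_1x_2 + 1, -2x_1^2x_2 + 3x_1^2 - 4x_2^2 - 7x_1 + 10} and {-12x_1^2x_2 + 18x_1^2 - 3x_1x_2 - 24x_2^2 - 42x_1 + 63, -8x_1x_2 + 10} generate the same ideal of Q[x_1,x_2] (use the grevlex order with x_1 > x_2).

No, the ideals differ.

Two ideals are equal iff their reduced Gröbner bases coincide (the reduced basis is unique for a fixed ordering).
Buchberger on the first generating set:
f_1 = -x_1x_2 + 1, LT = x_1x_2.
f_2 = -2x_1^2x_2 + 3x_1^2 - 4x_2^2 - 7x_1 + 10, LT = x_1^2x_2.

S(f_1,f_2): lcm = x_1^2x_2. S = 3/2x_1^2 - 2x_2^2 - 9/2x_1 + 5.
  leading term x_1^2: no divisor's leading term divides it; move 3/2x_1^2 to the remainder.
  leading term x_2^2: no divisor's leading term divides it; move -2x_2^2 to the remainder.
  leading term x_1: no divisor's leading term divides it; move -9/2x_1 to the remainder.
  leading term 1: no divisor's leading term divides it; move 5 to the remainder.
  remainder 3/2x_1^2 - 2x_2^2 - 9/2x_1 + 5 ≠ 0; add g_3 = 3/2x_1^2 - 2x_2^2 - 9/2x_1 + 5 to the basis.

S(f_1,g_3): lcm = x_1^2x_2. S = 4/3x_2^3 + 3x_1x_2 - x_1 - 10/3x_2.
  leading term x_2^3: no divisor's leading term divides it; move 4/3x_2^3 to the remainder.
  leading term x_1x_2: subtract (-3)·f_1 from 3x_1x_2 - x_1 - 10/3x_2 → -x_1 - 10/3x_2 + 3
  leading term x_1: no divisor's leading term divides it; move -x_1 to the remainder.
  leading term x_2: no divisor's leading term divides it; move -10/3x_2 to the remainder.
  leading term 1: no divisor's leading term divides it; move 3 to the remainder.
  remainder 4/3x_2^3 - x_1 - 10/3x_2 + 3 ≠ 0; add g_4 = 4/3x_2^3 - x_1 - 10/3x_2 + 3 to the basis.

The other S-polynomials (S(f_2,g_3), S(f_1,g_4), S(f_2,g_4), S(g_3,g_4)) all reduce to 0 modulo the current basis, so we have a Gröbner basis.
Inter-reduce: drop elements whose leading term is divisible by another's, tail-reduce, and make monic.
Reduced Gröbner basis: {x_2^3 - 3/4x_1 - 5/2x_2 + 9/4, x_1^2 - 4/3x_2^2 - 3x_1 + 10/3, x_1x_2 - 1}.

Buchberger on the second generating set:
h_1 = -12x_1^2x_2 + 18x_1^2 - 3x_1x_2 - 24x_2^2 - 42x_1 + 63, LT = x_1^2x_2.
h_2 = -8x_1x_2 + 10, LT = x_1x_2.

S(h_1,h_2): lcm = x_1^2x_2. S = -3/2x_1^2 + 1/4x_1x_2 + 2x_2^2 + 19/4x_1 - 21/4.
  leading term x_1^2: no divisor's leading term divides it; move -3/2x_1^2 to the remainder.
  leading term x_1x_2: subtract (-1/32)·h_2 from 1/4x_1x_2 + 2x_2^2 + 19/4x_1 - 21/4 → 2x_2^2 + 19/4x_1 - 79/16
  leading term x_2^2: no divisor's leading term divides it; move 2x_2^2 to the remainder.
  leading term x_1: no divisor's leading term divides it; move 19/4x_1 to the remainder.
  leading term 1: no divisor's leading term divides it; move -79/16 to the remainder.
  remainder -3/2x_1^2 + 2x_2^2 + 19/4x_1 - 79/16 ≠ 0; add k_3 = -3/2x_1^2 + 2x_2^2 + 19/4x_1 - 79/16 to the basis.

S(h_1,k_3): lcm = x_1^2x_2. S = 4/3x_2^3 - 3/2x_1^2 + 41/12x_1x_2 + 2x_2^2 + 7/2x_1 - 79/24x_2 - 21/4.
  leading term x_2^3: no divisor's leading term divides it; move 4/3x_2^3 to the remainder.
  leading term x_1^2: subtract (1)·k_3 from -3/2x_1^2 + 41/12x_1x_2 + 2x_2^2 + 7/2x_1 - 79/24x_2 - 21/4 → 41/12x_1x_2 - 5/4x_1 - 79/24x_2 - 5/16
  leading term x_1x_2: subtract (-41/96)·h_2 from 41/12x_1x_2 - 5/4x_1 - 79/24x_2 - 5/16 → -5/4x_1 - 79/24x_2 + 95/24
  leading term x_1: no divisor's leading term divides it; move -5/4x_1 to the remainder.
  leading term x_2: no divisor's leading term divides it; move -79/24x_2 to the remainder.
  leading term 1: no divisor's leading term divides it; move 95/24 to the remainder.
  remainder 4/3x_2^3 - 5/4x_1 - 79/24x_2 + 95/24 ≠ 0; add k_4 = 4/3x_2^3 - 5/4x_1 - 79/24x_2 + 95/24 to the basis.

The other S-polynomials (S(h_2,k_3), S(h_1,k_4), S(h_2,k_4), S(k_3,k_4)) all reduce to 0 modulo the current basis, so we have a Gröbner basis.
Inter-reduce: drop elements whose leading term is divisible by another's, tail-reduce, and make monic.
Reduced Gröbner basis: {x_2^3 - 15/16x_1 - 79/32x_2 + 95/32, x_1^2 - 4/3x_2^2 - 19/6x_1 + 79/24, x_1x_2 - 5/4}.

Since the reduced bases disagree, the two ideals are not the same.
The same test decides containment: I ⊆ J iff every generator of I reduces to 0 modulo a Gröbner basis of J.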